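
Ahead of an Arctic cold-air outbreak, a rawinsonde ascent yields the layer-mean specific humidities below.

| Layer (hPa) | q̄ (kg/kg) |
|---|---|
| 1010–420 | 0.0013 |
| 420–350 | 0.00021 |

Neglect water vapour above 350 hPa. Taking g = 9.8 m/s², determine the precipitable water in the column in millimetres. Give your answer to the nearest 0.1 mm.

Precipitable water is the column-integrated vapour mass per unit area: PW = (1/g) Σ q̄ Δp, with q in kg/kg and Δp in Pa (1 kg/m² of water = 1 mm).
Layer 1010–420 hPa: Δp = 590 hPa = 59000 Pa, q̄ = 0.0013 kg/kg → 0.0013 × 59000 / 9.8 = 7.83 mm
Layer 420–350 hPa: Δp = 70 hPa = 7000 Pa, q̄ = 0.00021 kg/kg → 0.00021 × 7000 / 9.8 = 0.15 mm
PW = 7.83 + 0.15 = 7.98 ≈ 8.0 mm.

PW ≈ 8.0 mm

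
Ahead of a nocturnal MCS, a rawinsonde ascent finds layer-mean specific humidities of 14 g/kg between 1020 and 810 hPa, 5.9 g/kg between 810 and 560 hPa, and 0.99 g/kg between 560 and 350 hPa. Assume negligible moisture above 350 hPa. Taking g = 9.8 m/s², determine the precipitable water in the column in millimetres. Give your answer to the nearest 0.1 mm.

Precipitable water is the column-integrated vapour mass per unit area: PW = (1/g) Σ q̄ Δp, with q in kg/kg and Δp in Pa (1 kg/m² of water = 1 mm).
Layer 1020–810 hPa: Δp = 210 hPa = 21000 Pa, q̄ = 0.014 kg/kg → 0.014 × 21000 / 9.8 = 30.00 mm
Layer 810–560 hPa: Δp = 250 hPa = 25000 Pa, q̄ = 0.0059 kg/kg → 0.0059 × 25000 / 9.8 = 15.05 mm
Layer 560–350 hPa: Δp = 210 hPa = 21000 Pa, q̄ = 0.00099 kg/kg → 0.00099 × 21000 / 9.8 = 2.12 mm
PW = 30.00 + 15.05 + 2.12 = 47.17 ≈ 47.2 mm.

PW ≈ 47.2 mm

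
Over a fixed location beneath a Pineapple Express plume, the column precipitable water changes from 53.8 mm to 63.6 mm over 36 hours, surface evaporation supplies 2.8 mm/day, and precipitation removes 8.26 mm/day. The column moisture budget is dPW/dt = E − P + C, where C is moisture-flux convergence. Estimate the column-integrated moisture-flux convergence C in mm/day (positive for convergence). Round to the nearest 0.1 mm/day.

dPW/dt = (63.6 − 53.8) mm / (36/24 day) = +6.533 mm/day.
C = dPW/dt − E + P = (+6.533) − 2.8 + 8.26 = 12.0 mm/day.

C ≈ 12.0 mm/day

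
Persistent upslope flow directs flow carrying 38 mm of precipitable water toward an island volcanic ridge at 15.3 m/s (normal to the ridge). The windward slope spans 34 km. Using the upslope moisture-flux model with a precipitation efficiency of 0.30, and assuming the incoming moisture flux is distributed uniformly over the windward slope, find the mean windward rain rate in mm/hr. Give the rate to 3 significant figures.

R ≈ 18.5 mm/hr

Incoming column moisture flux per unit ridge length: F = V × PW = 15.3 × 38 = 581.4 mm·m/s.
Spread over the 34 km slope with efficiency ε = 0.30: R = ε·F/W = 0.30 × 581.4 / 34000 m = 5.130e-03 mm/s.
R = 5.130e-03 × 3600 = 18.5 mm/hr.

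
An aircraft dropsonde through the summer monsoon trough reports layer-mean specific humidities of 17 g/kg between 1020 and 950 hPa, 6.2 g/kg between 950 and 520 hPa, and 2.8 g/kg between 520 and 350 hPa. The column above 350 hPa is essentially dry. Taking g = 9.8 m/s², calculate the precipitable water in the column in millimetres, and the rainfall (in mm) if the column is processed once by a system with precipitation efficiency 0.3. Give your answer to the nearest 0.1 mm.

PW ≈ 44.2 mm; rainfall ≈ 13.3 mm

Precipitable water is the column-integrated vapour mass per unit area: PW = (1/g) Σ q̄ Δp, with q in kg/kg and Δp in Pa (1 kg/m² of water = 1 mm).
Layer 1020–950 hPa: Δp = 70 hPa = 7000 Pa, q̄ = 0.017 kg/kg → 0.017 × 7000 / 9.8 = 12.14 mm
Layer 950–520 hPa: Δp = 430 hPa = 43000 Pa, q̄ = 0.0062 kg/kg → 0.0062 × 43000 / 9.8 = 27.20 mm
Layer 520–350 hPa: Δp = 170 hPa = 17000 Pa, q̄ = 0.0028 kg/kg → 0.0028 × 17000 / 9.8 = 4.86 mm
PW = 12.14 + 27.20 + 4.86 = 44.20 ≈ 44.2 mm.
Rainfall = ε × PW = 0.3 × 44.2 = 13.3 mm.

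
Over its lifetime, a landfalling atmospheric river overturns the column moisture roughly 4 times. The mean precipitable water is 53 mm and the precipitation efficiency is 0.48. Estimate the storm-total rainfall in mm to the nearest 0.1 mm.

rainfall ≈ 101.8 mm

Each cycle deposits ε × PW = 0.48 × 53 = 25.44 mm.
Over 4 cycles: 4 × 25.44 = 101.8 mm.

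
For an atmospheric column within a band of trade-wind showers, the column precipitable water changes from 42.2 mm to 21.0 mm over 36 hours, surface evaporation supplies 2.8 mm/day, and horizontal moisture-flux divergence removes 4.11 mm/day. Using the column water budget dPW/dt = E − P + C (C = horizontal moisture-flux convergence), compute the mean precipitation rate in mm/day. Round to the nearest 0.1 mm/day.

dPW/dt = (21.0 − 42.2) mm / (36/24 day) = -14.133 mm/day.
P = E + C − dPW/dt = 2.8 + (-4.11) − (-14.133) = 12.8 mm/day.

P ≈ 12.8 mm/day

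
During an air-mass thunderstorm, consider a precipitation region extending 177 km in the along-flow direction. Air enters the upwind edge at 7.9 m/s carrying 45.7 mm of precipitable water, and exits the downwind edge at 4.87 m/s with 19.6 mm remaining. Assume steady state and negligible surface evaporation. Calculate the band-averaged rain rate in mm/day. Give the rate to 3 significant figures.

Column moisture flux per unit crosswind length is F = V × PW.
Inflow: F_in = 7.9 × 45.7 = 361.03 mm·m/s
Outflow: F_out = 4.87 × 19.6 = 95.452 mm·m/s
Steady-state rate R = (F_in − F_out)/L = (361.03 − 95.452) / 177000 m = 1.500e-03 mm/s.
R = 1.500e-03 × 3600 × 24 = 130 mm/day.

R ≈ 130 mm/day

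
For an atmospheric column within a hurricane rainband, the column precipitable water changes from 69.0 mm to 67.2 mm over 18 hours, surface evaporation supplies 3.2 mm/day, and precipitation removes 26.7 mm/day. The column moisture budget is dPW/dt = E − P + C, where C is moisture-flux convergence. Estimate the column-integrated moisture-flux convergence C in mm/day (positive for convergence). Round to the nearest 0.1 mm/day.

C ≈ 21.1 mm/day

dPW/dt = (67.2 − 69.0) mm / (18/24 day) = -2.400 mm/day.
C = dPW/dt − E + P = (-2.400) − 3.2 + 26.7 = 21.1 mm/day.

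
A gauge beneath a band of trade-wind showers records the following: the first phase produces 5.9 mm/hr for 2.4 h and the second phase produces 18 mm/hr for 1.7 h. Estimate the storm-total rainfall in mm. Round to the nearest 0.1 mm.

Total = Σ Rᵢ Δtᵢ = 5.9 × 2.4 + 18 × 1.7
      = 14.16 + 30.6 = 44.8 mm.

total ≈ 44.8 mm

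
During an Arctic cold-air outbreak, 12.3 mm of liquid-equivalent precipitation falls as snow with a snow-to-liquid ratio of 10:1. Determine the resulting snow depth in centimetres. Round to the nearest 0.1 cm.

Snow depth = liquid × ratio = 12.3 mm × 10 = 123 mm = 12.3 cm.

snow depth ≈ 12.3 cm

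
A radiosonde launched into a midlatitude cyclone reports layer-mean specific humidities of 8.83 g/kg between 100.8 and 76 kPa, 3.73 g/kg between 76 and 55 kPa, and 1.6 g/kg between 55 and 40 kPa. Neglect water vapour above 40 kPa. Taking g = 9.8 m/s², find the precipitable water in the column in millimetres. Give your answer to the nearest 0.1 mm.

PW ≈ 32.8 mm

Precipitable water is the column-integrated vapour mass per unit area: PW = (1/g) Σ q̄ Δp, with q in kg/kg and Δp in Pa (1 kg/m² of water = 1 mm).
Layer 100.8–76 kPa: Δp = 248 hPa = 24800 Pa, q̄ = 0.00883 kg/kg → 0.00883 × 24800 / 9.8 = 22.35 mm
Layer 76–55 kPa: Δp = 210 hPa = 21000 Pa, q̄ = 0.00373 kg/kg → 0.00373 × 21000 / 9.8 = 7.99 mm
Layer 55–40 kPa: Δp = 150 hPa = 15000 Pa, q̄ = 0.0016 kg/kg → 0.0016 × 15000 / 9.8 = 2.45 mm
PW = 22.35 + 7.99 + 2.45 = 32.79 ≈ 32.8 mm.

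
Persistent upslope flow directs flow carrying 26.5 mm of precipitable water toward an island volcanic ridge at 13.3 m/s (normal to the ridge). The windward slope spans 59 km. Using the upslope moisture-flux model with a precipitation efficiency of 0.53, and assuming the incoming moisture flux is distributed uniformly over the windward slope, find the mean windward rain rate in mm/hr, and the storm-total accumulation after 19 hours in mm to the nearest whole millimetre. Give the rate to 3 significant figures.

R ≈ 11.4 mm/hr; total ≈ 217 mm

Incoming column moisture flux per unit ridge length: F = V × PW = 13.3 × 26.5 = 352.45 mm·m/s.
Spread over the 59 km slope with efficiency ε = 0.53: R = ε·F/W = 0.53 × 352.45 / 59000 m = 3.166e-03 mm/s.
R = 3.166e-03 × 3600 = 11.4 mm/hr.
Over 19 h: total = 11.4 × 19 = 216.6 ≈ 217 mm.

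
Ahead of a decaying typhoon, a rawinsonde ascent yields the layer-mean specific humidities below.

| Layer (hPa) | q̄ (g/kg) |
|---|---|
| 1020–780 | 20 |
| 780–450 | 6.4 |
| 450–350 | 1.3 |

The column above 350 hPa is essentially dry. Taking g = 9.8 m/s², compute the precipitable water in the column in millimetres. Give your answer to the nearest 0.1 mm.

Precipitable water is the column-integrated vapour mass per unit area: PW = (1/g) Σ q̄ Δp, with q in kg/kg and Δp in Pa (1 kg/m² of water = 1 mm).
Layer 1020–780 hPa: Δp = 240 hPa = 24000 Pa, q̄ = 0.02 kg/kg → 0.02 × 24000 / 9.8 = 48.98 mm
Layer 780–450 hPa: Δp = 330 hPa = 33000 Pa, q̄ = 0.0064 kg/kg → 0.0064 × 33000 / 9.8 = 21.55 mm
Layer 450–350 hPa: Δp = 100 hPa = 10000 Pa, q̄ = 0.0013 kg/kg → 0.0013 × 10000 / 9.8 = 1.33 mm
PW = 48.98 + 21.55 + 1.33 = 71.86 ≈ 71.9 mm.

PW ≈ 71.9 mm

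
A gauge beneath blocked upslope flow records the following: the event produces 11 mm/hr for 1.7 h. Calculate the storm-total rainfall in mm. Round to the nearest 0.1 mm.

total ≈ 18.7 mm

Total = Σ Rᵢ Δtᵢ = 11 × 1.7
      = 18.7 = 18.7 mm.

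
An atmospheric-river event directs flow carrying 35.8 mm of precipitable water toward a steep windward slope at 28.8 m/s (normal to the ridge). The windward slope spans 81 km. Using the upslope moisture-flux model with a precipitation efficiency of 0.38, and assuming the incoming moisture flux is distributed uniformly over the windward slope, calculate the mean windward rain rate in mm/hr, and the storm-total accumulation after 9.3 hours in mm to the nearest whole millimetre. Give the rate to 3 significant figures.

R ≈ 17.4 mm/hr; total ≈ 162 mm

Incoming column moisture flux per unit ridge length: F = V × PW = 28.8 × 35.8 = 1031.04 mm·m/s.
Spread over the 81 km slope with efficiency ε = 0.38: R = ε·F/W = 0.38 × 1031.04 / 81000 m = 4.837e-03 mm/s.
R = 4.837e-03 × 3600 = 17.4 mm/hr.
Over 9.3 h: total = 17.4 × 9.3 = 161.82 ≈ 162 mm.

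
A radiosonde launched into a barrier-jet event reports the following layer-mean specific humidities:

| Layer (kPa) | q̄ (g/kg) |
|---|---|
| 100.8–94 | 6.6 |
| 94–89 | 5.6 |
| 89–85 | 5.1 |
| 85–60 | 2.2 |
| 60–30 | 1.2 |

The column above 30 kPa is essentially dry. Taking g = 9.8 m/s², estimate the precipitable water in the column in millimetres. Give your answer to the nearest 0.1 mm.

PW ≈ 18.8 mm

Precipitable water is the column-integrated vapour mass per unit area: PW = (1/g) Σ q̄ Δp, with q in kg/kg and Δp in Pa (1 kg/m² of water = 1 mm).
Layer 100.8–94 kPa: Δp = 68 hPa = 6800 Pa, q̄ = 0.0066 kg/kg → 0.0066 × 6800 / 9.8 = 4.58 mm
Layer 94–89 kPa: Δp = 50 hPa = 5000 Pa, q̄ = 0.0056 kg/kg → 0.0056 × 5000 / 9.8 = 2.86 mm
Layer 89–85 kPa: Δp = 40 hPa = 4000 Pa, q̄ = 0.0051 kg/kg → 0.0051 × 4000 / 9.8 = 2.08 mm
Layer 85–60 kPa: Δp = 250 hPa = 25000 Pa, q̄ = 0.0022 kg/kg → 0.0022 × 25000 / 9.8 = 5.61 mm
Layer 60–30 kPa: Δp = 300 hPa = 30000 Pa, q̄ = 0.0012 kg/kg → 0.0012 × 30000 / 9.8 = 3.67 mm
PW = 4.58 + 2.86 + 2.08 + 5.61 + 3.67 = 18.80 ≈ 18.8 mm.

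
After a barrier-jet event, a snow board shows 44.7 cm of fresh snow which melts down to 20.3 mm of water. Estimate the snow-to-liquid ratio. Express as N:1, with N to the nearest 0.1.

ratio ≈ 22.0

Ratio = snow depth / SWE = 447 mm / 20.3 mm = 22.0, i.e. 22.0:1.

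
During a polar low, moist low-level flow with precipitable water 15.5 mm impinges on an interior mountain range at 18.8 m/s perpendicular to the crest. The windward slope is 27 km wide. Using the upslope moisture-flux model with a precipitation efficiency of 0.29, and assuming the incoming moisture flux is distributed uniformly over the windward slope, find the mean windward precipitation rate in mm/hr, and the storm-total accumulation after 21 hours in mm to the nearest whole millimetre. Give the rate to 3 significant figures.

Incoming column moisture flux per unit ridge length: F = V × PW = 18.8 × 15.5 = 291.4 mm·m/s.
Spread over the 27 km slope with efficiency ε = 0.29: R = ε·F/W = 0.29 × 291.4 / 27000 m = 3.130e-03 mm/s.
R = 3.130e-03 × 3600 = 11.3 mm/hr.
Over 21 h: total = 11.3 × 21 = 237.3 ≈ 237 mm.

R ≈ 11.3 mm/hr; total ≈ 237 mm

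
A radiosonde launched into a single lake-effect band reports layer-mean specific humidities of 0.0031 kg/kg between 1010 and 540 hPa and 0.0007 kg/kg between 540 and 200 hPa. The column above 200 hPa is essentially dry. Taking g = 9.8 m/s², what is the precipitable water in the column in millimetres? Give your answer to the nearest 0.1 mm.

PW ≈ 17.3 mm

Precipitable water is the column-integrated vapour mass per unit area: PW = (1/g) Σ q̄ Δp, with q in kg/kg and Δp in Pa (1 kg/m² of water = 1 mm).
Layer 1010–540 hPa: Δp = 470 hPa = 47000 Pa, q̄ = 0.0031 kg/kg → 0.0031 × 47000 / 9.8 = 14.87 mm
Layer 540–200 hPa: Δp = 340 hPa = 34000 Pa, q̄ = 0.0007 kg/kg → 0.0007 × 34000 / 9.8 = 2.43 mm
PW = 14.87 + 2.43 = 17.30 ≈ 17.3 mm.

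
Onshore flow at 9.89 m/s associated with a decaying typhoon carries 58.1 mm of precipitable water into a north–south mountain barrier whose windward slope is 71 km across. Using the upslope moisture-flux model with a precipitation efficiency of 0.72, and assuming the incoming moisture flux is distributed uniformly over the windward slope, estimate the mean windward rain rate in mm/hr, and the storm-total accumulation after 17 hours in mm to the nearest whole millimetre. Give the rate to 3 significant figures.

Incoming column moisture flux per unit ridge length: F = V × PW = 9.89 × 58.1 = 574.609 mm·m/s.
Spread over the 71 km slope with efficiency ε = 0.72: R = ε·F/W = 0.72 × 574.609 / 71000 m = 5.827e-03 mm/s.
R = 5.827e-03 × 3600 = 21.0 mm/hr.
Over 17 h: total = 21.0 × 17 = 357 mm.

R ≈ 21.0 mm/hr; total ≈ 357 mm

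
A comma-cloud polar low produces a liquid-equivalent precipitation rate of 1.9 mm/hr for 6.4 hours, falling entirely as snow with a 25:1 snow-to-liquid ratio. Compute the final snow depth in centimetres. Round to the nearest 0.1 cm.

snow depth ≈ 30.4 cm

Liquid-equivalent depth = 1.9 × 6.4 = 12.16 mm.
Snow depth = 12.16 mm × 25 = 304 mm = 30.4 cm.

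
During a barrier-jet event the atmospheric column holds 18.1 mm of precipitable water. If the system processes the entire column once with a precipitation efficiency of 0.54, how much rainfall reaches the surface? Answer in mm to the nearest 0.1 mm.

Rainfall = ε × PW = 0.54 × 18.1 = 9.8 mm.

rainfall ≈ 9.8 mm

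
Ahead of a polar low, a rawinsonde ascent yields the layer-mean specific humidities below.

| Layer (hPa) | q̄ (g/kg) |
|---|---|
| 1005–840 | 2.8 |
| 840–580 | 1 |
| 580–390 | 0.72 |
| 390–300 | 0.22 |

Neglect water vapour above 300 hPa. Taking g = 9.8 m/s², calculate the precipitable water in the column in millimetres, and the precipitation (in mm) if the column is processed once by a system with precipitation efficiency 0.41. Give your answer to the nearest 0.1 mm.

PW ≈ 9.0 mm; precipitation ≈ 3.7 mm

Precipitable water is the column-integrated vapour mass per unit area: PW = (1/g) Σ q̄ Δp, with q in kg/kg and Δp in Pa (1 kg/m² of water = 1 mm).
Layer 1005–840 hPa: Δp = 165 hPa = 16500 Pa, q̄ = 0.0028 kg/kg → 0.0028 × 16500 / 9.8 = 4.71 mm
Layer 840–580 hPa: Δp = 260 hPa = 26000 Pa, q̄ = 0.001 kg/kg → 0.001 × 26000 / 9.8 = 2.65 mm
Layer 580–390 hPa: Δp = 190 hPa = 19000 Pa, q̄ = 0.00072 kg/kg → 0.00072 × 19000 / 9.8 = 1.40 mm
Layer 390–300 hPa: Δp = 90 hPa = 9000 Pa, q̄ = 0.00022 kg/kg → 0.00022 × 9000 / 9.8 = 0.20 mm
PW = 4.71 + 2.65 + 1.40 + 0.20 = 8.96 ≈ 9.0 mm.
Precipitation = ε × PW = 0.41 × 9.0 = 3.7 mm.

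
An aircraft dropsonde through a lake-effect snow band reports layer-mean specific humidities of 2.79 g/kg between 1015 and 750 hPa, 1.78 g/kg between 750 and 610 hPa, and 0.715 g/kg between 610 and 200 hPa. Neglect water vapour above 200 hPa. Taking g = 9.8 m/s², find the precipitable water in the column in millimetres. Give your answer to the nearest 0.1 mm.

Precipitable water is the column-integrated vapour mass per unit area: PW = (1/g) Σ q̄ Δp, with q in kg/kg and Δp in Pa (1 kg/m² of water = 1 mm).
Layer 1015–750 hPa: Δp = 265 hPa = 26500 Pa, q̄ = 0.00279 kg/kg → 0.00279 × 26500 / 9.8 = 7.54 mm
Layer 750–610 hPa: Δp = 140 hPa = 14000 Pa, q̄ = 0.00178 kg/kg → 0.00178 × 14000 / 9.8 = 2.54 mm
Layer 610–200 hPa: Δp = 410 hPa = 41000 Pa, q̄ = 0.000715 kg/kg → 0.000715 × 41000 / 9.8 = 2.99 mm
PW = 7.54 + 2.54 + 2.99 = 13.07 ≈ 13.1 mm.

PW ≈ 13.1 mm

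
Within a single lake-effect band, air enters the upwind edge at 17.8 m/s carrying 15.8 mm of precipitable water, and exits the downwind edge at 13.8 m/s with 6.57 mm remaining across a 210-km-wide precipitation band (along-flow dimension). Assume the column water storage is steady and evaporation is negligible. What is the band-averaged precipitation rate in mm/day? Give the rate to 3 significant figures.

R ≈ 78.4 mm/day

Column moisture flux per unit crosswind length is F = V × PW.
Inflow: F_in = 17.8 × 15.8 = 281.24 mm·m/s
Outflow: F_out = 13.8 × 6.57 = 90.666 mm·m/s
Steady-state rate R = (F_in − F_out)/L = (281.24 − 90.666) / 210000 m = 9.075e-04 mm/s.
R = 9.075e-04 × 3600 × 24 = 78.4 mm/day.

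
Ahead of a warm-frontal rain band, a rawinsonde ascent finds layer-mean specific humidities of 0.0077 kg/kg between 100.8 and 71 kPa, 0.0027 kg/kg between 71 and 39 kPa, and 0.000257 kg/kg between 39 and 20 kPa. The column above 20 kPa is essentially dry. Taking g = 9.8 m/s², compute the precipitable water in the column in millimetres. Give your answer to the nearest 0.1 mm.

Precipitable water is the column-integrated vapour mass per unit area: PW = (1/g) Σ q̄ Δp, with q in kg/kg and Δp in Pa (1 kg/m² of water = 1 mm).
Layer 100.8–71 kPa: Δp = 298 hPa = 29800 Pa, q̄ = 0.0077 kg/kg → 0.0077 × 29800 / 9.8 = 23.41 mm
Layer 71–39 kPa: Δp = 320 hPa = 32000 Pa, q̄ = 0.0027 kg/kg → 0.0027 × 32000 / 9.8 = 8.82 mm
Layer 39–20 kPa: Δp = 190 hPa = 19000 Pa, q̄ = 0.000257 kg/kg → 0.000257 × 19000 / 9.8 = 0.50 mm
PW = 23.41 + 8.82 + 0.50 = 32.73 ≈ 32.7 mm.

PW ≈ 32.7 mm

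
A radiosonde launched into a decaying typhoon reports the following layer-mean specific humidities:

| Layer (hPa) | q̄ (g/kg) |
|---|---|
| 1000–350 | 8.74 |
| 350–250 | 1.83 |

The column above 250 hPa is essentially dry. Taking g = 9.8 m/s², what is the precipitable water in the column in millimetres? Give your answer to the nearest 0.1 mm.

Precipitable water is the column-integrated vapour mass per unit area: PW = (1/g) Σ q̄ Δp, with q in kg/kg and Δp in Pa (1 kg/m² of water = 1 mm).
Layer 1000–350 hPa: Δp = 650 hPa = 65000 Pa, q̄ = 0.00874 kg/kg → 0.00874 × 65000 / 9.8 = 57.97 mm
Layer 350–250 hPa: Δp = 100 hPa = 10000 Pa, q̄ = 0.00183 kg/kg → 0.00183 × 10000 / 9.8 = 1.87 mm
PW = 57.97 + 1.87 = 59.84 ≈ 59.8 mm.

PW ≈ 59.8 mm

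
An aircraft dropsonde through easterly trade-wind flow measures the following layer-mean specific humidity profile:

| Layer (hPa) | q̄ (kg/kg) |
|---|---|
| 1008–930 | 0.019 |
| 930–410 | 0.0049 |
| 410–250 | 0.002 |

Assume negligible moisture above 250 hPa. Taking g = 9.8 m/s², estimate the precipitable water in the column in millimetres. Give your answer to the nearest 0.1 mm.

Precipitable water is the column-integrated vapour mass per unit area: PW = (1/g) Σ q̄ Δp, with q in kg/kg and Δp in Pa (1 kg/m² of water = 1 mm).
Layer 1008–930 hPa: Δp = 78 hPa = 7800 Pa, q̄ = 0.019 kg/kg → 0.019 × 7800 / 9.8 = 15.12 mm
Layer 930–410 hPa: Δp = 520 hPa = 52000 Pa, q̄ = 0.0049 kg/kg → 0.0049 × 52000 / 9.8 = 26.00 mm
Layer 410–250 hPa: Δp = 160 hPa = 16000 Pa, q̄ = 0.002 kg/kg → 0.002 × 16000 / 9.8 = 3.27 mm
PW = 15.12 + 26.00 + 3.27 = 44.39 ≈ 44.4 mm.

PW ≈ 44.4 mm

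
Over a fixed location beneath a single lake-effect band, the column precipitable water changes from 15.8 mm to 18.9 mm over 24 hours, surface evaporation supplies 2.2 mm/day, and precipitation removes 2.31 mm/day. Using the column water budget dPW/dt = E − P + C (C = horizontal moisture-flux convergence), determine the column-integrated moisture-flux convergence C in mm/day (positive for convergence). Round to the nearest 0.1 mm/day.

C ≈ 3.2 mm/day

dPW/dt = (18.9 − 15.8) mm / (24/24 day) = +3.100 mm/day.
C = dPW/dt − E + P = (+3.100) − 2.2 + 2.31 = 3.2 mm/day.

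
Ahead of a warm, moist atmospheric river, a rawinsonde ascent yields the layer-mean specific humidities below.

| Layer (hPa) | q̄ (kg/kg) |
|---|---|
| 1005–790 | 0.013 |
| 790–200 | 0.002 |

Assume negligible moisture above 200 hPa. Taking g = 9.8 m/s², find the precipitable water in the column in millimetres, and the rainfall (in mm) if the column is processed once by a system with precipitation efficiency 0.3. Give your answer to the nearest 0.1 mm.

PW ≈ 40.6 mm; rainfall ≈ 12.2 mm

Precipitable water is the column-integrated vapour mass per unit area: PW = (1/g) Σ q̄ Δp, with q in kg/kg and Δp in Pa (1 kg/m² of water = 1 mm).
Layer 1005–790 hPa: Δp = 215 hPa = 21500 Pa, q̄ = 0.013 kg/kg → 0.013 × 21500 / 9.8 = 28.52 mm
Layer 790–200 hPa: Δp = 590 hPa = 59000 Pa, q̄ = 0.002 kg/kg → 0.002 × 59000 / 9.8 = 12.04 mm
PW = 28.52 + 12.04 = 40.56 ≈ 40.6 mm.
Rainfall = ε × PW = 0.3 × 40.6 = 12.2 mm.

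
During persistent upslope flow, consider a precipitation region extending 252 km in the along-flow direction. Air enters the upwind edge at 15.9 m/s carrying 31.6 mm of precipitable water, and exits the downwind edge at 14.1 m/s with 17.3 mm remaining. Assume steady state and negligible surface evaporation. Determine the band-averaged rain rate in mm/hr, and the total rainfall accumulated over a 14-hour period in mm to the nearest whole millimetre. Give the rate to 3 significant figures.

Column moisture flux per unit crosswind length is F = V × PW.
Inflow: F_in = 15.9 × 31.6 = 502.44 mm·m/s
Outflow: F_out = 14.1 × 17.3 = 243.93 mm·m/s
Steady-state rate R = (F_in − F_out)/L = (502.44 − 243.93) / 252000 m = 1.026e-03 mm/s.
R = 1.026e-03 × 3600 = 3.69 mm/hr.
Over 14 h: total = 3.69 × 14 = 51.66 ≈ 52 mm.

R ≈ 3.69 mm/hr; total ≈ 52 mm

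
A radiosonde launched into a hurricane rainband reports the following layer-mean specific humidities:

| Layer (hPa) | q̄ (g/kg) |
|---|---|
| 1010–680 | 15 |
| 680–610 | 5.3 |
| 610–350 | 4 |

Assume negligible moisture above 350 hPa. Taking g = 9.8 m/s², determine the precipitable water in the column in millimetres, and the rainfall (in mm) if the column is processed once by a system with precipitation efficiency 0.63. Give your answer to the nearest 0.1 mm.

Precipitable water is the column-integrated vapour mass per unit area: PW = (1/g) Σ q̄ Δp, with q in kg/kg and Δp in Pa (1 kg/m² of water = 1 mm).
Layer 1010–680 hPa: Δp = 330 hPa = 33000 Pa, q̄ = 0.015 kg/kg → 0.015 × 33000 / 9.8 = 50.51 mm
Layer 680–610 hPa: Δp = 70 hPa = 7000 Pa, q̄ = 0.0053 kg/kg → 0.0053 × 7000 / 9.8 = 3.79 mm
Layer 610–350 hPa: Δp = 260 hPa = 26000 Pa, q̄ = 0.004 kg/kg → 0.004 × 26000 / 9.8 = 10.61 mm
PW = 50.51 + 3.79 + 10.61 = 64.91 ≈ 64.9 mm.
Rainfall = ε × PW = 0.63 × 64.9 = 40.9 mm.

PW ≈ 64.9 mm; rainfall ≈ 40.9 mm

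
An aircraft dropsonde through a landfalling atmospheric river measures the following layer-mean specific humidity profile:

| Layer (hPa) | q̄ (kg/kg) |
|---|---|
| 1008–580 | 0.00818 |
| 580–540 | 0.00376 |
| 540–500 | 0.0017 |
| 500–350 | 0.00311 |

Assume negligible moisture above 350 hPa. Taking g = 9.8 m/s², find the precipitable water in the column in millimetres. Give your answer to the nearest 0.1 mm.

PW ≈ 42.7 mm

Precipitable water is the column-integrated vapour mass per unit area: PW = (1/g) Σ q̄ Δp, with q in kg/kg and Δp in Pa (1 kg/m² of water = 1 mm).
Layer 1008–580 hPa: Δp = 428 hPa = 42800 Pa, q̄ = 0.00818 kg/kg → 0.00818 × 42800 / 9.8 = 35.72 mm
Layer 580–540 hPa: Δp = 40 hPa = 4000 Pa, q̄ = 0.00376 kg/kg → 0.00376 × 4000 / 9.8 = 1.53 mm
Layer 540–500 hPa: Δp = 40 hPa = 4000 Pa, q̄ = 0.0017 kg/kg → 0.0017 × 4000 / 9.8 = 0.69 mm
Layer 500–350 hPa: Δp = 150 hPa = 15000 Pa, q̄ = 0.00311 kg/kg → 0.00311 × 15000 / 9.8 = 4.76 mm
PW = 35.72 + 1.53 + 0.69 + 4.76 = 42.70 ≈ 42.7 mm.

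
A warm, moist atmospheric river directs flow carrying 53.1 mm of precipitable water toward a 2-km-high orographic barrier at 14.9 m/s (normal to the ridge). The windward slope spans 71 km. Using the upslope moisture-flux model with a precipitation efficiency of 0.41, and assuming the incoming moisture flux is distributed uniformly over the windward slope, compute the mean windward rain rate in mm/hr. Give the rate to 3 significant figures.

Incoming column moisture flux per unit ridge length: F = V × PW = 14.9 × 53.1 = 791.19 mm·m/s.
Spread over the 71 km slope with efficiency ε = 0.41: R = ε·F/W = 0.41 × 791.19 / 71000 m = 4.569e-03 mm/s.
R = 4.569e-03 × 3600 = 16.4 mm/hr.

R ≈ 16.4 mm/hr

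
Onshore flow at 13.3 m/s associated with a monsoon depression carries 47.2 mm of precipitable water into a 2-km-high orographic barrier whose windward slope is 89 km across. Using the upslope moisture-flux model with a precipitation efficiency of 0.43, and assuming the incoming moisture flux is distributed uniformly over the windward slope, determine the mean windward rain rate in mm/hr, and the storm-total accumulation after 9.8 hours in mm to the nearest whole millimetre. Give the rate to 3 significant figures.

Incoming column moisture flux per unit ridge length: F = V × PW = 13.3 × 47.2 = 627.76 mm·m/s.
Spread over the 89 km slope with efficiency ε = 0.43: R = ε·F/W = 0.43 × 627.76 / 89000 m = 3.033e-03 mm/s.
R = 3.033e-03 × 3600 = 10.9 mm/hr.
Over 9.8 h: total = 10.9 × 9.8 = 106.82 ≈ 107 mm.

R ≈ 10.9 mm/hr; total ≈ 107 mm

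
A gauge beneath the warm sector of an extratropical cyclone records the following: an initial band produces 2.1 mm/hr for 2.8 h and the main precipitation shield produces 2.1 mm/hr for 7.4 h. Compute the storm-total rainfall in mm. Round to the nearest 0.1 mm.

Total = Σ Rᵢ Δtᵢ = 2.1 × 2.8 + 2.1 × 7.4
      = 5.88 + 15.54 = 21.4 mm.

total ≈ 21.4 mm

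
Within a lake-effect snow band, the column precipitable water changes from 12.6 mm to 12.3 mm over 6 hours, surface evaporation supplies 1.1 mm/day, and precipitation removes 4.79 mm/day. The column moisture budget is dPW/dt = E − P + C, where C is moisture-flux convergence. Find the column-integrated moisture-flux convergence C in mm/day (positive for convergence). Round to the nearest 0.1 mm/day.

dPW/dt = (12.3 − 12.6) mm / (6/24 day) = -1.200 mm/day.
C = dPW/dt − E + P = (-1.200) − 1.1 + 4.79 = 2.5 mm/day.

C ≈ 2.5 mm/day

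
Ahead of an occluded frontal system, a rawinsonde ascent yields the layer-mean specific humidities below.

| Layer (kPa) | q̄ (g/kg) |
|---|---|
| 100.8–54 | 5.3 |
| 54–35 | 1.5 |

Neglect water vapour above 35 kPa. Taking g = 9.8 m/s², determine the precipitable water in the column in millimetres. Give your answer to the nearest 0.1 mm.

Precipitable water is the column-integrated vapour mass per unit area: PW = (1/g) Σ q̄ Δp, with q in kg/kg and Δp in Pa (1 kg/m² of water = 1 mm).
Layer 100.8–54 kPa: Δp = 468 hPa = 46800 Pa, q̄ = 0.0053 kg/kg → 0.0053 × 46800 / 9.8 = 25.31 mm
Layer 54–35 kPa: Δp = 190 hPa = 19000 Pa, q̄ = 0.0015 kg/kg → 0.0015 × 19000 / 9.8 = 2.91 mm
PW = 25.31 + 2.91 = 28.22 ≈ 28.2 mm.

PW ≈ 28.2 mm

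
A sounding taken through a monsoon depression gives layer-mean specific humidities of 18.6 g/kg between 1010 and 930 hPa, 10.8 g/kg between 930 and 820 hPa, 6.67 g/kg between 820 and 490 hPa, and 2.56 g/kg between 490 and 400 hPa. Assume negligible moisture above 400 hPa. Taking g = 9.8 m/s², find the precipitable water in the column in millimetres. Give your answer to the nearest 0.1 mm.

Precipitable water is the column-integrated vapour mass per unit area: PW = (1/g) Σ q̄ Δp, with q in kg/kg and Δp in Pa (1 kg/m² of water = 1 mm).
Layer 1010–930 hPa: Δp = 80 hPa = 8000 Pa, q̄ = 0.0186 kg/kg → 0.0186 × 8000 / 9.8 = 15.18 mm
Layer 930–820 hPa: Δp = 110 hPa = 11000 Pa, q̄ = 0.0108 kg/kg → 0.0108 × 11000 / 9.8 = 12.12 mm
Layer 820–490 hPa: Δp = 330 hPa = 33000 Pa, q̄ = 0.00667 kg/kg → 0.00667 × 33000 / 9.8 = 22.46 mm
Layer 490–400 hPa: Δp = 90 hPa = 9000 Pa, q̄ = 0.00256 kg/kg → 0.00256 × 9000 / 9.8 = 2.35 mm
PW = 15.18 + 12.12 + 22.46 + 2.35 = 52.11 ≈ 52.1 mm.

PW ≈ 52.1 mm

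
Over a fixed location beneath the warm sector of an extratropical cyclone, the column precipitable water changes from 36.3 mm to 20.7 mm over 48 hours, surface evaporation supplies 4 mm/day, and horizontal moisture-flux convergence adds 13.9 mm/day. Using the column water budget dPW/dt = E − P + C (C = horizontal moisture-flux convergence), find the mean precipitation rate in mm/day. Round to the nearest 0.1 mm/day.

dPW/dt = (20.7 − 36.3) mm / (48/24 day) = -7.800 mm/day.
P = E + C − dPW/dt = 4 + (13.9) − (-7.800) = 25.7 mm/day.

P ≈ 25.7 mm/day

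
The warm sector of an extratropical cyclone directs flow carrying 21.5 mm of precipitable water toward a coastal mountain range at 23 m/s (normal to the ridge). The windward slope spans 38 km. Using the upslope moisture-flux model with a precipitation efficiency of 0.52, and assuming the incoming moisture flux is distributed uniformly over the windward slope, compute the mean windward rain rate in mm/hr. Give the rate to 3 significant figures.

R ≈ 24.4 mm/hr

Incoming column moisture flux per unit ridge length: F = V × PW = 23 × 21.5 = 494.5 mm·m/s.
Spread over the 38 km slope with efficiency ε = 0.52: R = ε·F/W = 0.52 × 494.5 / 38000 m = 6.767e-03 mm/s.
R = 6.767e-03 × 3600 = 24.4 mm/hr.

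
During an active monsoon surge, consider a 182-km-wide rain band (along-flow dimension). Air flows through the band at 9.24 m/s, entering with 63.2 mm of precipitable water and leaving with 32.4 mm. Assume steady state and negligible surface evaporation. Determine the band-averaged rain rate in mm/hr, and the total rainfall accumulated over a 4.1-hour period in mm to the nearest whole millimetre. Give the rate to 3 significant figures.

Column moisture flux per unit crosswind length is F = V × PW.
Inflow: F_in = 9.24 × 63.2 = 583.968 mm·m/s
Outflow: F_out = 9.24 × 32.4 = 299.376 mm·m/s
Steady-state rate R = (F_in − F_out)/L = (583.968 − 299.376) / 182000 m = 1.564e-03 mm/s.
R = 1.564e-03 × 3600 = 5.63 mm/hr.
Over 4.1 h: total = 5.63 × 4.1 = 23.083 ≈ 23 mm.

R ≈ 5.63 mm/hr; total ≈ 23 mm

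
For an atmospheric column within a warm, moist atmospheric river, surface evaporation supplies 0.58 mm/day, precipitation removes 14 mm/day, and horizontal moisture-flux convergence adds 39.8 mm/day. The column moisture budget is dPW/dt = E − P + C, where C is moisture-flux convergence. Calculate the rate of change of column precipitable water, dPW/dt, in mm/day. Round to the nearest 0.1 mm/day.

dPW/dt = E − P + C = 0.58 − 14 + (39.8) = 26.4 mm/day.

dPW/dt ≈ 26.4 mm/day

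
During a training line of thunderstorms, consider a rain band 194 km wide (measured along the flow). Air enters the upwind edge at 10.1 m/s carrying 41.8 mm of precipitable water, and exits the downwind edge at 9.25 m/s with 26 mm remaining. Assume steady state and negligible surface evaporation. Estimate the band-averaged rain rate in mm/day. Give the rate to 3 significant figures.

Column moisture flux per unit crosswind length is F = V × PW.
Inflow: F_in = 10.1 × 41.8 = 422.18 mm·m/s
Outflow: F_out = 9.25 × 26 = 240.5 mm·m/s
Steady-state rate R = (F_in − F_out)/L = (422.18 − 240.5) / 194000 m = 9.365e-04 mm/s.
R = 9.365e-04 × 3600 × 24 = 80.9 mm/day.

R ≈ 80.9 mm/day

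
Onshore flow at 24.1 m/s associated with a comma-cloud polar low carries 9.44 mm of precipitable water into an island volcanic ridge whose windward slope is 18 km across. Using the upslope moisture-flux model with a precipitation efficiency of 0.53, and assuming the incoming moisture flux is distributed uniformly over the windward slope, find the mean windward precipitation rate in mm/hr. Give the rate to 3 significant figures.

R ≈ 24.1 mm/hr

Incoming column moisture flux per unit ridge length: F = V × PW = 24.1 × 9.44 = 227.504 mm·m/s.
Spread over the 18 km slope with efficiency ε = 0.53: R = ε·F/W = 0.53 × 227.504 / 18000 m = 6.699e-03 mm/s.
R = 6.699e-03 × 3600 = 24.1 mm/hr.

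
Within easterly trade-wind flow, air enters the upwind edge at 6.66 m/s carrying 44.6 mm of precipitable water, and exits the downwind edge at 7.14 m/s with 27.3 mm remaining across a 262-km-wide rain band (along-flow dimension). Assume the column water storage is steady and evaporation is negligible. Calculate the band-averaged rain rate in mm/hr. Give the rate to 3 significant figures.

R ≈ 1.40 mm/hr

Column moisture flux per unit crosswind length is F = V × PW.
Inflow: F_in = 6.66 × 44.6 = 297.036 mm·m/s
Outflow: F_out = 7.14 × 27.3 = 194.922 mm·m/s
Steady-state rate R = (F_in − F_out)/L = (297.036 − 194.922) / 262000 m = 3.897e-04 mm/s.
R = 3.897e-04 × 3600 = 1.40 mm/hr.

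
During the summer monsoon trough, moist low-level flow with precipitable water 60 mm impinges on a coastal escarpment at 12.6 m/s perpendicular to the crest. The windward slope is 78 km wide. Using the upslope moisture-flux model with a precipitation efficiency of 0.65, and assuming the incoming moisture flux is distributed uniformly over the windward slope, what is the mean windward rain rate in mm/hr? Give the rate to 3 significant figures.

R ≈ 22.7 mm/hr

Incoming column moisture flux per unit ridge length: F = V × PW = 12.6 × 60 = 756 mm·m/s.
Spread over the 78 km slope with efficiency ε = 0.65: R = ε·F/W = 0.65 × 756 / 78000 m = 6.300e-03 mm/s.
R = 6.300e-03 × 3600 = 22.7 mm/hr.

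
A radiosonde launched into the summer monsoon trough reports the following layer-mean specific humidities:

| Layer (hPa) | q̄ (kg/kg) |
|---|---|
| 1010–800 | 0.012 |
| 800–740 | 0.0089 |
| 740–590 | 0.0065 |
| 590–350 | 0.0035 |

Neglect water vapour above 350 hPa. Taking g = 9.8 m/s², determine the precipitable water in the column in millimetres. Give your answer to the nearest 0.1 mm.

Precipitable water is the column-integrated vapour mass per unit area: PW = (1/g) Σ q̄ Δp, with q in kg/kg and Δp in Pa (1 kg/m² of water = 1 mm).
Layer 1010–800 hPa: Δp = 210 hPa = 21000 Pa, q̄ = 0.012 kg/kg → 0.012 × 21000 / 9.8 = 25.71 mm
Layer 800–740 hPa: Δp = 60 hPa = 6000 Pa, q̄ = 0.0089 kg/kg → 0.0089 × 6000 / 9.8 = 5.45 mm
Layer 740–590 hPa: Δp = 150 hPa = 15000 Pa, q̄ = 0.0065 kg/kg → 0.0065 × 15000 / 9.8 = 9.95 mm
Layer 590–350 hPa: Δp = 240 hPa = 24000 Pa, q̄ = 0.0035 kg/kg → 0.0035 × 24000 / 9.8 = 8.57 mm
PW = 25.71 + 5.45 + 9.95 + 8.57 = 49.68 ≈ 49.7 mm.

PW ≈ 49.7 mm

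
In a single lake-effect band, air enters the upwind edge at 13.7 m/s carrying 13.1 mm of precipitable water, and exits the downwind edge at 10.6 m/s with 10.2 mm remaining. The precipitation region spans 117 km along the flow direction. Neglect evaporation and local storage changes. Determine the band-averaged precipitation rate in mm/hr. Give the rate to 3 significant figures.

Column moisture flux per unit crosswind length is F = V × PW.
Inflow: F_in = 13.7 × 13.1 = 179.47 mm·m/s
Outflow: F_out = 10.6 × 10.2 = 108.12 mm·m/s
Steady-state rate R = (F_in − F_out)/L = (179.47 − 108.12) / 117000 m = 6.098e-04 mm/s.
R = 6.098e-04 × 3600 = 2.20 mm/hr.

R ≈ 2.20 mm/hr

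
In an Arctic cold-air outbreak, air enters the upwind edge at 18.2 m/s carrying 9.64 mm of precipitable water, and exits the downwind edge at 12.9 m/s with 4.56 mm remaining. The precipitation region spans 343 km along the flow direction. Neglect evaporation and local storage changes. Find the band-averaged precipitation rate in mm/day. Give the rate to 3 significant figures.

R ≈ 29.4 mm/day

Column moisture flux per unit crosswind length is F = V × PW.
Inflow: F_in = 18.2 × 9.64 = 175.448 mm·m/s
Outflow: F_out = 12.9 × 4.56 = 58.824 mm·m/s
Steady-state rate R = (F_in − F_out)/L = (175.448 − 58.824) / 343000 m = 3.400e-04 mm/s.
R = 3.400e-04 × 3600 × 24 = 29.4 mm/day.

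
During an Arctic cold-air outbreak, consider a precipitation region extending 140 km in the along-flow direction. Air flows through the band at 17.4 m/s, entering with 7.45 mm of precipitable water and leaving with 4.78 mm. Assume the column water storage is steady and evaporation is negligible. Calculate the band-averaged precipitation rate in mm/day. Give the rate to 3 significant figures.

Column moisture flux per unit crosswind length is F = V × PW.
Inflow: F_in = 17.4 × 7.45 = 129.63 mm·m/s
Outflow: F_out = 17.4 × 4.78 = 83.172 mm·m/s
Steady-state rate R = (F_in − F_out)/L = (129.63 − 83.172) / 140000 m = 3.318e-04 mm/s.
R = 3.318e-04 × 3600 × 24 = 28.7 mm/day.

R ≈ 28.7 mm/day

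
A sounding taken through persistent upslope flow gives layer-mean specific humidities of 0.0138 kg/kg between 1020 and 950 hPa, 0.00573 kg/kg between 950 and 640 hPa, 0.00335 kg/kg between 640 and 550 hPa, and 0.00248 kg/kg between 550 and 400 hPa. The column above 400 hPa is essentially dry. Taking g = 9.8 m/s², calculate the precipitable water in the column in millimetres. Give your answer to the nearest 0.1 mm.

PW ≈ 34.9 mm

Precipitable water is the column-integrated vapour mass per unit area: PW = (1/g) Σ q̄ Δp, with q in kg/kg and Δp in Pa (1 kg/m² of water = 1 mm).
Layer 1020–950 hPa: Δp = 70 hPa = 7000 Pa, q̄ = 0.0138 kg/kg → 0.0138 × 7000 / 9.8 = 9.86 mm
Layer 950–640 hPa: Δp = 310 hPa = 31000 Pa, q̄ = 0.00573 kg/kg → 0.00573 × 31000 / 9.8 = 18.13 mm
Layer 640–550 hPa: Δp = 90 hPa = 9000 Pa, q̄ = 0.00335 kg/kg → 0.00335 × 9000 / 9.8 = 3.08 mm
Layer 550–400 hPa: Δp = 150 hPa = 15000 Pa, q̄ = 0.00248 kg/kg → 0.00248 × 15000 / 9.8 = 3.80 mm
PW = 9.86 + 18.13 + 3.08 + 3.80 = 34.87 ≈ 34.9 mm.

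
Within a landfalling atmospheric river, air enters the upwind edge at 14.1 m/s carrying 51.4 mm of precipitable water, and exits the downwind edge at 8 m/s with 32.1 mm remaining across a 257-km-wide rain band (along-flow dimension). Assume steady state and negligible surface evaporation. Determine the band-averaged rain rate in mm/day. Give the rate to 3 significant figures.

Column moisture flux per unit crosswind length is F = V × PW.
Inflow: F_in = 14.1 × 51.4 = 724.74 mm·m/s
Outflow: F_out = 8 × 32.1 = 256.8 mm·m/s
Steady-state rate R = (F_in − F_out)/L = (724.74 − 256.8) / 257000 m = 1.821e-03 mm/s.
R = 1.821e-03 × 3600 × 24 = 157 mm/day.

R ≈ 157 mm/day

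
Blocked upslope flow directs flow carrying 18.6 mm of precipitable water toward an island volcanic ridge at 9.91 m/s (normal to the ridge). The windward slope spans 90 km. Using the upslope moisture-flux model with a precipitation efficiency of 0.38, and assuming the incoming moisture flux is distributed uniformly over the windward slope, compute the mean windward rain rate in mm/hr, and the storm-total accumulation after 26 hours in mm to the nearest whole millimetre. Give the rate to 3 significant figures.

Incoming column moisture flux per unit ridge length: F = V × PW = 9.91 × 18.6 = 184.326 mm·m/s.
Spread over the 90 km slope with efficiency ε = 0.38: R = ε·F/W = 0.38 × 184.326 / 90000 m = 7.783e-04 mm/s.
R = 7.783e-04 × 3600 = 2.80 mm/hr.
Over 26 h: total = 2.80 × 26 = 72.8 ≈ 73 mm.

R ≈ 2.80 mm/hr; total ≈ 73 mm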